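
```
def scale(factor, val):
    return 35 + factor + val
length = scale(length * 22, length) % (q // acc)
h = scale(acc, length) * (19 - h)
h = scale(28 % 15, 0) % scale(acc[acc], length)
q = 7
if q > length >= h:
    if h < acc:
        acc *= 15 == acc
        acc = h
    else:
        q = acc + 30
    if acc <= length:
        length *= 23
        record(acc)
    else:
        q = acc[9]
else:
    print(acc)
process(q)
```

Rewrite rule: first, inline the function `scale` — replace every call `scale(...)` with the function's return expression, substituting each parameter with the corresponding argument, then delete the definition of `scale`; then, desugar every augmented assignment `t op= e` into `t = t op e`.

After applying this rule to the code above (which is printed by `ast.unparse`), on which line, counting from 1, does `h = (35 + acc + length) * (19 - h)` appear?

2

Transformed code:
length = (35 + length * 22 + length) % (q // acc)
h = (35 + acc + length) * (19 - h)
h = (35 + 28 % 15 + 0) % (35 + acc[acc] + length)
q = 7
if q > length >= h:
    if h < acc:
        acc = acc * (15 == acc)
        acc = h
    else:
        q = acc + 30
    if acc <= length:
        length = length * 23
        record(acc)
    else:
        q = acc[9]
else:
    print(acc)
process(q)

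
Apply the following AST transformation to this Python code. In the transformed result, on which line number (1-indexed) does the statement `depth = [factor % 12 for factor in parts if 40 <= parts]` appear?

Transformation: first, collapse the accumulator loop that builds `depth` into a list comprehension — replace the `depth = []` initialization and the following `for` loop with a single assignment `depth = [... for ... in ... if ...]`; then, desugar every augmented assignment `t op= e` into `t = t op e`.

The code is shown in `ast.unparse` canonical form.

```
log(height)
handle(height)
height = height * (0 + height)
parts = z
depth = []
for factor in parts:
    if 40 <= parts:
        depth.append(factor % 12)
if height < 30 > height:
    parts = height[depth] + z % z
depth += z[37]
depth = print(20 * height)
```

5

Transformed code:
log(height)
handle(height)
height = height * (0 + height)
parts = z
depth = [factor % 12 for factor in parts if 40 <= parts]
if height < 30 > height:
    parts = height[depth] + z % z
depth = depth + z[37]
depth = print(20 * height)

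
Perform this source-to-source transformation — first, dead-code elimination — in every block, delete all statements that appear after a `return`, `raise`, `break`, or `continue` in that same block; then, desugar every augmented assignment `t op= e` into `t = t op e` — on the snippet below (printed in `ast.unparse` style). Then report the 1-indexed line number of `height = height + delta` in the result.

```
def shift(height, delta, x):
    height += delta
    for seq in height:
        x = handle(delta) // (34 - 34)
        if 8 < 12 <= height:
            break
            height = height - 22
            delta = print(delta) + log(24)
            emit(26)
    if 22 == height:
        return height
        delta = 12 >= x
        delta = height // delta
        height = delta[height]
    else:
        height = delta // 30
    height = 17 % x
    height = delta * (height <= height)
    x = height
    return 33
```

2

Transformed code:
def shift(height, delta, x):
    height = height + delta
    for seq in height:
        x = handle(delta) // (34 - 34)
        if 8 < 12 <= height:
            break
    if 22 == height:
        return height
    else:
        height = delta // 30
    height = 17 % x
    height = delta * (height <= height)
    x = height
    return 33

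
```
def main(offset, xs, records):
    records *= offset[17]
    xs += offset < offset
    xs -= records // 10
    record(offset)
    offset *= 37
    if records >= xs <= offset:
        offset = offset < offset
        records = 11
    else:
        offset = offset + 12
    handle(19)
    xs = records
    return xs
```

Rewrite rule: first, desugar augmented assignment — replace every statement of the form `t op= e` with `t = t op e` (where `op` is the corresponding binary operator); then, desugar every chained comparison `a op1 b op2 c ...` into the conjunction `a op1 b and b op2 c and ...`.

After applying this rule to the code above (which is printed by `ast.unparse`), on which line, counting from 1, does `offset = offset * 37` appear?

Transformed code:
def main(offset, xs, records):
    records = records * offset[17]
    xs = xs + (offset < offset)
    xs = xs - records // 10
    record(offset)
    offset = offset * 37
    if records >= xs and xs <= offset:
        offset = offset < offset
        records = 11
    else:
        offset = offset + 12
    handle(19)
    xs = records
    return xs

6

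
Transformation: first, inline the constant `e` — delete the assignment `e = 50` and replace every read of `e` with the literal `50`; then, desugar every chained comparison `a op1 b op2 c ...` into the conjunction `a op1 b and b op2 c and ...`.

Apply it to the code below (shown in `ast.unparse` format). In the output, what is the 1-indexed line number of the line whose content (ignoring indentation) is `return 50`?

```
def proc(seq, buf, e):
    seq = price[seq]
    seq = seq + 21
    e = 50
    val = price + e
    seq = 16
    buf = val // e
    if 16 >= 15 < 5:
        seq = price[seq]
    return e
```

Transformed code:
def proc(seq, buf, e):
    seq = price[seq]
    seq = seq + 21
    val = price + 50
    seq = 16
    buf = val // 50
    if 16 >= 15 and 15 < 5:
        seq = price[seq]
    return 50

9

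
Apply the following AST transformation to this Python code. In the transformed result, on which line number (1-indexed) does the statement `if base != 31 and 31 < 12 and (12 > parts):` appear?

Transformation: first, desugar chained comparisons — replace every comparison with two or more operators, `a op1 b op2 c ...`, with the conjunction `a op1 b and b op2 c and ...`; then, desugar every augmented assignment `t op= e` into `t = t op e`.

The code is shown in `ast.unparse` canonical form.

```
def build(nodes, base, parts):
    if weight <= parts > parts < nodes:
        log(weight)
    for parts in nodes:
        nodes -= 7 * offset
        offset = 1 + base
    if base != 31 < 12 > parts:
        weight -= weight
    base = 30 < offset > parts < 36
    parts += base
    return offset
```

Transformed code:
def build(nodes, base, parts):
    if weight <= parts and parts > parts and (parts < nodes):
        log(weight)
    for parts in nodes:
        nodes = nodes - 7 * offset
        offset = 1 + base
    if base != 31 and 31 < 12 and (12 > parts):
        weight = weight - weight
    base = 30 < offset and offset > parts and (parts < 36)
    parts = parts + base
    return offset

7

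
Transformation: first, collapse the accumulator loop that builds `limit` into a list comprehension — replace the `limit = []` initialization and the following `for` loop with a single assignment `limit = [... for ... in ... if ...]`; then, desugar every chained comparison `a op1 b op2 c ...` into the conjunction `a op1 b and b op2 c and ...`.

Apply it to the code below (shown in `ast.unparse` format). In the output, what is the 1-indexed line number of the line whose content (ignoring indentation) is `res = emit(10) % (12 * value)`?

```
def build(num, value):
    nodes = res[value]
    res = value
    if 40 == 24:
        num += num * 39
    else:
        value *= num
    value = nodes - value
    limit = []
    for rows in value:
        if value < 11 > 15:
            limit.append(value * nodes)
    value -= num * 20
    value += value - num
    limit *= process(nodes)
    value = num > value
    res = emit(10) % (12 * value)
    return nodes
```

Transformed code:
def build(num, value):
    nodes = res[value]
    res = value
    if 40 == 24:
        num += num * 39
    else:
        value *= num
    value = nodes - value
    limit = [value * nodes for rows in value if value < 11 and 11 > 15]
    value -= num * 20
    value += value - num
    limit *= process(nodes)
    value = num > value
    res = emit(10) % (12 * value)
    return nodes

14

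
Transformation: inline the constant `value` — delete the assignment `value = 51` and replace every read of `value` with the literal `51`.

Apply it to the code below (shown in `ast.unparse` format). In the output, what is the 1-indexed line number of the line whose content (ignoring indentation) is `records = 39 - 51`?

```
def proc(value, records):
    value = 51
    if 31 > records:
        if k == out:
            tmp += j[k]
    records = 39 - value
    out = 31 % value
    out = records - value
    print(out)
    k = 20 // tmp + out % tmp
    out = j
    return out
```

Transformed code:
def proc(value, records):
    if 31 > records:
        if k == out:
            tmp += j[k]
    records = 39 - 51
    out = 31 % 51
    out = records - 51
    print(out)
    k = 20 // tmp + out % tmp
    out = j
    return out

5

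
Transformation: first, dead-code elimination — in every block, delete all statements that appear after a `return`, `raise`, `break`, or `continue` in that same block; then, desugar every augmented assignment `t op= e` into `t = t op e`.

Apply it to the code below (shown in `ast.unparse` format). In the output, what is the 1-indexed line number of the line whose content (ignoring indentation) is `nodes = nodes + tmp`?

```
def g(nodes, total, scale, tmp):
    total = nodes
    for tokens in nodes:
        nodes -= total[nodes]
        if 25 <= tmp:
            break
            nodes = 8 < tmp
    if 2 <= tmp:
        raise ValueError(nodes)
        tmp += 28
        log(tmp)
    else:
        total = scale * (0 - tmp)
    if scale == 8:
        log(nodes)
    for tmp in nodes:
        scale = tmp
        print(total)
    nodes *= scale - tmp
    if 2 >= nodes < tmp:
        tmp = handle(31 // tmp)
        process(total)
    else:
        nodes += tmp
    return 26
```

Transformed code:
def g(nodes, total, scale, tmp):
    total = nodes
    for tokens in nodes:
        nodes = nodes - total[nodes]
        if 25 <= tmp:
            break
    if 2 <= tmp:
        raise ValueError(nodes)
    else:
        total = scale * (0 - tmp)
    if scale == 8:
        log(nodes)
    for tmp in nodes:
        scale = tmp
        print(total)
    nodes = nodes * (scale - tmp)
    if 2 >= nodes < tmp:
        tmp = handle(31 // tmp)
        process(total)
    else:
        nodes = nodes + tmp
    return 26

21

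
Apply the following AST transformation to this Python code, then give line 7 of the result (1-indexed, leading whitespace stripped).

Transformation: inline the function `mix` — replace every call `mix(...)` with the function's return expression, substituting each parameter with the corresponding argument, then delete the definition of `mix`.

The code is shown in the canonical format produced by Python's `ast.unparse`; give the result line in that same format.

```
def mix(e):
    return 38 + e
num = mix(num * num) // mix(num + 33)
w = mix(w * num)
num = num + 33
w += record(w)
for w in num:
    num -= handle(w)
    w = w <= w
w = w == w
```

Transformed code:
num = (38 + num * num) // (38 + (num + 33))
w = 38 + w * num
num = num + 33
w += record(w)
for w in num:
    num -= handle(w)
    w = w <= w
w = w == w

w = w <= w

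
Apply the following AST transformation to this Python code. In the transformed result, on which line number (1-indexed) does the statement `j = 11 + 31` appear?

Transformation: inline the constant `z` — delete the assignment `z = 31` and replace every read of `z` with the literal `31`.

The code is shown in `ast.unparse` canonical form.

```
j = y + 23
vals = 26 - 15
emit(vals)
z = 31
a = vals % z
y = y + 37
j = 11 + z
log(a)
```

Transformed code:
j = y + 23
vals = 26 - 15
emit(vals)
a = vals % 31
y = y + 37
j = 11 + 31
log(a)

6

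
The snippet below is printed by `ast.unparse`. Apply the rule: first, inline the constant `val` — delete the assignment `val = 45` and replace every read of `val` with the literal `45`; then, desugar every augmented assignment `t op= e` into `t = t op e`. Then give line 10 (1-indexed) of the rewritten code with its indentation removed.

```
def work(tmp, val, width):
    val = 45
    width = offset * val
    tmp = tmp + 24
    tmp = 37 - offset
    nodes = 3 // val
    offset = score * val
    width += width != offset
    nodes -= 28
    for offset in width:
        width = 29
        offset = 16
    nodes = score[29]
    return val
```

width = 29

Transformed code:
def work(tmp, val, width):
    width = offset * 45
    tmp = tmp + 24
    tmp = 37 - offset
    nodes = 3 // 45
    offset = score * 45
    width = width + (width != offset)
    nodes = nodes - 28
    for offset in width:
        width = 29
        offset = 16
    nodes = score[29]
    return 45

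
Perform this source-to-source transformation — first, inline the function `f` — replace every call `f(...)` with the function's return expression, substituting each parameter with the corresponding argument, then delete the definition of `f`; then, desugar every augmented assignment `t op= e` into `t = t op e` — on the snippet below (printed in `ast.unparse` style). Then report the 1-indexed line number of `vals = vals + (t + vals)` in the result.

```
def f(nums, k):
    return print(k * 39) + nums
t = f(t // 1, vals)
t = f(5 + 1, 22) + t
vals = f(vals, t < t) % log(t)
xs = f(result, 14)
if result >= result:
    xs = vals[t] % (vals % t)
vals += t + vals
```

7

Transformed code:
t = print(vals * 39) + t // 1
t = print(22 * 39) + (5 + 1) + t
vals = (print((t < t) * 39) + vals) % log(t)
xs = print(14 * 39) + result
if result >= result:
    xs = vals[t] % (vals % t)
vals = vals + (t + vals)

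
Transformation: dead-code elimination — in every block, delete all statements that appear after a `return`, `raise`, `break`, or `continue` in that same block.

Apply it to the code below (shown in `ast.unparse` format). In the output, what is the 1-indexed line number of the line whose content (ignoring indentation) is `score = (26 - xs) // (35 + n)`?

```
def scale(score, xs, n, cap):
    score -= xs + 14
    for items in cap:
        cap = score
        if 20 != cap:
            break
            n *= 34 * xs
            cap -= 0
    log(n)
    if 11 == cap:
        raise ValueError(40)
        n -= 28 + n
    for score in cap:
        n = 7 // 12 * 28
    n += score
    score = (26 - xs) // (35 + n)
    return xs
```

Transformed code:
def scale(score, xs, n, cap):
    score -= xs + 14
    for items in cap:
        cap = score
        if 20 != cap:
            break
    log(n)
    if 11 == cap:
        raise ValueError(40)
    for score in cap:
        n = 7 // 12 * 28
    n += score
    score = (26 - xs) // (35 + n)
    return xs

13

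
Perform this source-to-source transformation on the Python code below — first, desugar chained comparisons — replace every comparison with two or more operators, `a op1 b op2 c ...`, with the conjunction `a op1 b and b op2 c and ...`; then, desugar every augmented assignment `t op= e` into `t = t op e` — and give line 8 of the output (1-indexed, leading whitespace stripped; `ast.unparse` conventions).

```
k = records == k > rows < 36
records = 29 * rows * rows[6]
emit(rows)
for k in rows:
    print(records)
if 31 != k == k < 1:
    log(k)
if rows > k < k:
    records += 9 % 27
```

if rows > k and k < k:

Transformed code:
k = records == k and k > rows and (rows < 36)
records = 29 * rows * rows[6]
emit(rows)
for k in rows:
    print(records)
if 31 != k and k == k and (k < 1):
    log(k)
if rows > k and k < k:
    records = records + 9 % 27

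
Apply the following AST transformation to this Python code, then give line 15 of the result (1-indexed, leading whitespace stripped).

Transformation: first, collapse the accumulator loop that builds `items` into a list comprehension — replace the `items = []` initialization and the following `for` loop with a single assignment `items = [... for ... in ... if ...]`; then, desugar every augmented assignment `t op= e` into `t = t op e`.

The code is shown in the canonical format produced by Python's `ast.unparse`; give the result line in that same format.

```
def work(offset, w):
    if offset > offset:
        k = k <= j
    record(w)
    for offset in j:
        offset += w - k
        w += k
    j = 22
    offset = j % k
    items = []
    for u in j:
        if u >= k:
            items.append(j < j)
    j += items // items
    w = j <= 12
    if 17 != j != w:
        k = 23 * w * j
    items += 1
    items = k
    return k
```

Transformed code:
def work(offset, w):
    if offset > offset:
        k = k <= j
    record(w)
    for offset in j:
        offset = offset + (w - k)
        w = w + k
    j = 22
    offset = j % k
    items = [j < j for u in j if u >= k]
    j = j + items // items
    w = j <= 12
    if 17 != j != w:
        k = 23 * w * j
    items = items + 1
    items = k
    return k

items = items + 1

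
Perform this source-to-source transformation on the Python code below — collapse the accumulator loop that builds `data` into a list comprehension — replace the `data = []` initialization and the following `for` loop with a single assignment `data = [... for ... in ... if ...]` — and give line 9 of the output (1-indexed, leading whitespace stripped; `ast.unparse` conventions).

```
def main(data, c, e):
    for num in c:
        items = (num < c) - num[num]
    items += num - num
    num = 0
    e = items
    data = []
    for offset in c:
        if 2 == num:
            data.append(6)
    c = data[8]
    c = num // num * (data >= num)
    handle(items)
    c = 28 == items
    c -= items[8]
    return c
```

c = num // num * (data >= num)

Transformed code:
def main(data, c, e):
    for num in c:
        items = (num < c) - num[num]
    items += num - num
    num = 0
    e = items
    data = [6 for offset in c if 2 == num]
    c = data[8]
    c = num // num * (data >= num)
    handle(items)
    c = 28 == items
    c -= items[8]
    return c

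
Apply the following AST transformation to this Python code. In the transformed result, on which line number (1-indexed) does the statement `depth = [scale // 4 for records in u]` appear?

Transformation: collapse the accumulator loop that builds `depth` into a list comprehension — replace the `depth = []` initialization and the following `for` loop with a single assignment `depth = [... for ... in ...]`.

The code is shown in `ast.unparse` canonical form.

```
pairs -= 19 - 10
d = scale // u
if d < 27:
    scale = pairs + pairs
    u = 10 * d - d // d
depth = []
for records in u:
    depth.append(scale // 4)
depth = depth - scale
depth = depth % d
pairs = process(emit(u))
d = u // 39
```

6

Transformed code:
pairs -= 19 - 10
d = scale // u
if d < 27:
    scale = pairs + pairs
    u = 10 * d - d // d
depth = [scale // 4 for records in u]
depth = depth - scale
depth = depth % d
pairs = process(emit(u))
d = u // 39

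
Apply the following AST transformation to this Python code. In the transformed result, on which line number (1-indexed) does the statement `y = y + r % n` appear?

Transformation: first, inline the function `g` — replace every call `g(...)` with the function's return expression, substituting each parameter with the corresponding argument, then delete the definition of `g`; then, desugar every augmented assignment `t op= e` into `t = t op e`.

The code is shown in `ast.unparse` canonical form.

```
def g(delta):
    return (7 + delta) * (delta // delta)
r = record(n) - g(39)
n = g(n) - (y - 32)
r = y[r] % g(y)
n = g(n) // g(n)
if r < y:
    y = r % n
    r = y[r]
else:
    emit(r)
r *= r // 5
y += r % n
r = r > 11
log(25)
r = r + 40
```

11

Transformed code:
r = record(n) - (7 + 39) * (39 // 39)
n = (7 + n) * (n // n) - (y - 32)
r = y[r] % ((7 + y) * (y // y))
n = (7 + n) * (n // n) // ((7 + n) * (n // n))
if r < y:
    y = r % n
    r = y[r]
else:
    emit(r)
r = r * (r // 5)
y = y + r % n
r = r > 11
log(25)
r = r + 40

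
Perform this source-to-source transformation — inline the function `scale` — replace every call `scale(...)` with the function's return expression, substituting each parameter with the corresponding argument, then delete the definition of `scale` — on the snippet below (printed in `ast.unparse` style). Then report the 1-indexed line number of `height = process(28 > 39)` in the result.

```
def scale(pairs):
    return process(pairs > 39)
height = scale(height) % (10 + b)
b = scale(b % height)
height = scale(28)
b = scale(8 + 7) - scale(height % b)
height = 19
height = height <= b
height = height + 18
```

3

Transformed code:
height = process(height > 39) % (10 + b)
b = process(b % height > 39)
height = process(28 > 39)
b = process(8 + 7 > 39) - process(height % b > 39)
height = 19
height = height <= b
height = height + 18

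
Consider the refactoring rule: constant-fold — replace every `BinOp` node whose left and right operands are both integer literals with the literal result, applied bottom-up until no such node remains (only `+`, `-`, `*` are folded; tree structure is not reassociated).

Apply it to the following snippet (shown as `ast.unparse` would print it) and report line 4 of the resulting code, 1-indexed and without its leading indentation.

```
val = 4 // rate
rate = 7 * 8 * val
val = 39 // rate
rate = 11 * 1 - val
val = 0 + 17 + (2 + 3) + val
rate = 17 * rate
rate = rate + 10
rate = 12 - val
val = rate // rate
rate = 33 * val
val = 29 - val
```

Transformed code:
val = 4 // rate
rate = 56 * val
val = 39 // rate
rate = 11 - val
val = 22 + val
rate = 17 * rate
rate = rate + 10
rate = 12 - val
val = rate // rate
rate = 33 * val
val = 29 - val

rate = 11 - val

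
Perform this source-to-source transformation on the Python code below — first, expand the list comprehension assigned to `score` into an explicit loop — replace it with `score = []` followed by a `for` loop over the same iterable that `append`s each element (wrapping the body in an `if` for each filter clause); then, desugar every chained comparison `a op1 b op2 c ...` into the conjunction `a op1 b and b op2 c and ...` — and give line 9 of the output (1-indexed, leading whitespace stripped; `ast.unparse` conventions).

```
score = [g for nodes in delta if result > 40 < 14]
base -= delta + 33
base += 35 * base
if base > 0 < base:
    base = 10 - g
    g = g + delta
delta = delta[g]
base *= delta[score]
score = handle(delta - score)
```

Transformed code:
score = []
for nodes in delta:
    if result > 40 and 40 < 14:
        score.append(g)
base -= delta + 33
base += 35 * base
if base > 0 and 0 < base:
    base = 10 - g
    g = g + delta
delta = delta[g]
base *= delta[score]
score = handle(delta - score)

g = g + delta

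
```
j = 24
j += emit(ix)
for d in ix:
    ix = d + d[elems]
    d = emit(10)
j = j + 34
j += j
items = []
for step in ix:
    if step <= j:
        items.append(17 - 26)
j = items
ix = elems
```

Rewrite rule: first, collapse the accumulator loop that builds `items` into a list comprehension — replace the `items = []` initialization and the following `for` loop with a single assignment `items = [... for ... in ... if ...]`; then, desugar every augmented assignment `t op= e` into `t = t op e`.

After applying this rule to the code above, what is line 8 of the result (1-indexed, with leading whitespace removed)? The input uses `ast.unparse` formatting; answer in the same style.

Transformed code:
j = 24
j = j + emit(ix)
for d in ix:
    ix = d + d[elems]
    d = emit(10)
j = j + 34
j = j + j
items = [17 - 26 for step in ix if step <= j]
j = items
ix = elems

items = [17 - 26 for step in ix if step <= j]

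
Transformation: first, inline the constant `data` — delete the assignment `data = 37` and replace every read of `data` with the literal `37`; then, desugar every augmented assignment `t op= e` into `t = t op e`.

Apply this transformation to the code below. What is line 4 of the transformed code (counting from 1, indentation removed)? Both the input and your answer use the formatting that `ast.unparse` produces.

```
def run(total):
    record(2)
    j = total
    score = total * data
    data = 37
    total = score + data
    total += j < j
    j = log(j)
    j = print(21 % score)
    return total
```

score = total * 37

Transformed code:
def run(total):
    record(2)
    j = total
    score = total * 37
    total = score + 37
    total = total + (j < j)
    j = log(j)
    j = print(21 % score)
    return total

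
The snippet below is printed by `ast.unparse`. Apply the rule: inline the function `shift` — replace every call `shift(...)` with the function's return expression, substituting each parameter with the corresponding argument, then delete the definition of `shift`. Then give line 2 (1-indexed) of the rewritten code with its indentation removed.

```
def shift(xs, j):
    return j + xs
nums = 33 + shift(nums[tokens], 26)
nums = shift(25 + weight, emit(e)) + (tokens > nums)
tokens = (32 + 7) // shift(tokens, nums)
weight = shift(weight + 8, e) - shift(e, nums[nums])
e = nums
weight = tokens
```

Transformed code:
nums = 33 + (26 + nums[tokens])
nums = emit(e) + (25 + weight) + (tokens > nums)
tokens = (32 + 7) // (nums + tokens)
weight = e + (weight + 8) - (nums[nums] + e)
e = nums
weight = tokens

nums = emit(e) + (25 + weight) + (tokens > nums)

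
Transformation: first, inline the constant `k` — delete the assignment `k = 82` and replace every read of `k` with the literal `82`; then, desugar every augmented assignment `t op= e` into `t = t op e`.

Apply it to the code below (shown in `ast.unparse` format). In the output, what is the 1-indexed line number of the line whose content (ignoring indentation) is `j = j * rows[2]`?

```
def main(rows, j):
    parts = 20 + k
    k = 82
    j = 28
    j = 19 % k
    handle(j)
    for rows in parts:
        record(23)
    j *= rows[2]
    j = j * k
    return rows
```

8

Transformed code:
def main(rows, j):
    parts = 20 + 82
    j = 28
    j = 19 % 82
    handle(j)
    for rows in parts:
        record(23)
    j = j * rows[2]
    j = j * 82
    return rows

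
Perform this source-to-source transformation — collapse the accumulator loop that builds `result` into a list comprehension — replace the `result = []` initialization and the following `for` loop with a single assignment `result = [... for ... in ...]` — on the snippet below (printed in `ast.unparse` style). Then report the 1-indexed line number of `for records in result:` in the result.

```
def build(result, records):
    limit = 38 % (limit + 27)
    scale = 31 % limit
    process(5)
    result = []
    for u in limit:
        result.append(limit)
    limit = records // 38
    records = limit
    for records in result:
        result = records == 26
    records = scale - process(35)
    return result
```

8

Transformed code:
def build(result, records):
    limit = 38 % (limit + 27)
    scale = 31 % limit
    process(5)
    result = [limit for u in limit]
    limit = records // 38
    records = limit
    for records in result:
        result = records == 26
    records = scale - process(35)
    return result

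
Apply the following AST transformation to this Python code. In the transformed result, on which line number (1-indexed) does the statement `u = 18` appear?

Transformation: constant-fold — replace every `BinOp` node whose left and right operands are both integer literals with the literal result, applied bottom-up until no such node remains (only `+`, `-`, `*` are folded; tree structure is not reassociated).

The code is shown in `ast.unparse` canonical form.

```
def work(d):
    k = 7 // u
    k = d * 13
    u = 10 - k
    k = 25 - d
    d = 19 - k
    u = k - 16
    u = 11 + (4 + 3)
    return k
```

Transformed code:
def work(d):
    k = 7 // u
    k = d * 13
    u = 10 - k
    k = 25 - d
    d = 19 - k
    u = k - 16
    u = 18
    return k

8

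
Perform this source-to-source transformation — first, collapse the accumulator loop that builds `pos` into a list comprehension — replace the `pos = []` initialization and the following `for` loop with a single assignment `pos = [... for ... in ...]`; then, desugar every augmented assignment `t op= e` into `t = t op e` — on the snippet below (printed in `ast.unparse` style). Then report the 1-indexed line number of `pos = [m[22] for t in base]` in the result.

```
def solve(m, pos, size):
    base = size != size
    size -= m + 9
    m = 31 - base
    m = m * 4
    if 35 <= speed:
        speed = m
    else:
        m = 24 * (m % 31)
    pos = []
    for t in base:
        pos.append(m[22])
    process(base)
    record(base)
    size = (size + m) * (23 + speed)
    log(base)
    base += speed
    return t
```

10

Transformed code:
def solve(m, pos, size):
    base = size != size
    size = size - (m + 9)
    m = 31 - base
    m = m * 4
    if 35 <= speed:
        speed = m
    else:
        m = 24 * (m % 31)
    pos = [m[22] for t in base]
    process(base)
    record(base)
    size = (size + m) * (23 + speed)
    log(base)
    base = base + speed
    return t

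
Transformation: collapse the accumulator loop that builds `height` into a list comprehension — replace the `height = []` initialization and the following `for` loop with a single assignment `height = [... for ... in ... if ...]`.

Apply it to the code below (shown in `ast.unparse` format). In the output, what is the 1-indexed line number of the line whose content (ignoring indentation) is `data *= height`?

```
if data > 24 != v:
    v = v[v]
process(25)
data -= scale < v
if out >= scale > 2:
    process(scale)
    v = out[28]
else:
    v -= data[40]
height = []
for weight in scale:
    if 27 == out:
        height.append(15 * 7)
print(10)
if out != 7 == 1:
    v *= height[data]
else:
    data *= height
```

Transformed code:
if data > 24 != v:
    v = v[v]
process(25)
data -= scale < v
if out >= scale > 2:
    process(scale)
    v = out[28]
else:
    v -= data[40]
height = [15 * 7 for weight in scale if 27 == out]
print(10)
if out != 7 == 1:
    v *= height[data]
else:
    data *= height

15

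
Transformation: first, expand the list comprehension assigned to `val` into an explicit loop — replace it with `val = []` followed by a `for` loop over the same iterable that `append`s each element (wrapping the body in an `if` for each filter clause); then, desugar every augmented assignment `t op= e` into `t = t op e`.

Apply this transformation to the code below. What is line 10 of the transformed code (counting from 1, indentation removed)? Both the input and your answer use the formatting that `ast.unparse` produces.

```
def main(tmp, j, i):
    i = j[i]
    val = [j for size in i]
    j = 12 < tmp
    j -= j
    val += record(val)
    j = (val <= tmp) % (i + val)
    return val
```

Transformed code:
def main(tmp, j, i):
    i = j[i]
    val = []
    for size in i:
        val.append(j)
    j = 12 < tmp
    j = j - j
    val = val + record(val)
    j = (val <= tmp) % (i + val)
    return val

return val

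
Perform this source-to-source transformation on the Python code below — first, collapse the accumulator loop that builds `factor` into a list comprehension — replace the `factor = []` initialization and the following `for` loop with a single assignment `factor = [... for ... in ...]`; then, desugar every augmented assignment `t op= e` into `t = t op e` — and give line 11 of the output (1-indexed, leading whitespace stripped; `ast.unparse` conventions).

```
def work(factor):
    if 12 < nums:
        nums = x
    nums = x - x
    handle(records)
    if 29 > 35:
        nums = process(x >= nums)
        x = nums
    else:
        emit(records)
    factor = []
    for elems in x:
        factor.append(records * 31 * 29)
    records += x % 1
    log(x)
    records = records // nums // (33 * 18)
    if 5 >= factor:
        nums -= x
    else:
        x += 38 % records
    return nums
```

Transformed code:
def work(factor):
    if 12 < nums:
        nums = x
    nums = x - x
    handle(records)
    if 29 > 35:
        nums = process(x >= nums)
        x = nums
    else:
        emit(records)
    factor = [records * 31 * 29 for elems in x]
    records = records + x % 1
    log(x)
    records = records // nums // (33 * 18)
    if 5 >= factor:
        nums = nums - x
    else:
        x = x + 38 % records
    return nums

factor = [records * 31 * 29 for elems in x]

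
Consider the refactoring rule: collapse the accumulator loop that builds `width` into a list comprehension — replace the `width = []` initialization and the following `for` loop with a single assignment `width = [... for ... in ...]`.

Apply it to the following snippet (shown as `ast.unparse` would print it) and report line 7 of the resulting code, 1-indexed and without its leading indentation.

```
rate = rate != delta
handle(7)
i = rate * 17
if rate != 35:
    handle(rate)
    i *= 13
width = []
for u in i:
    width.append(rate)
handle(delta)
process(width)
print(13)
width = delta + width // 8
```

Transformed code:
rate = rate != delta
handle(7)
i = rate * 17
if rate != 35:
    handle(rate)
    i *= 13
width = [rate for u in i]
handle(delta)
process(width)
print(13)
width = delta + width // 8

width = [rate for u in i]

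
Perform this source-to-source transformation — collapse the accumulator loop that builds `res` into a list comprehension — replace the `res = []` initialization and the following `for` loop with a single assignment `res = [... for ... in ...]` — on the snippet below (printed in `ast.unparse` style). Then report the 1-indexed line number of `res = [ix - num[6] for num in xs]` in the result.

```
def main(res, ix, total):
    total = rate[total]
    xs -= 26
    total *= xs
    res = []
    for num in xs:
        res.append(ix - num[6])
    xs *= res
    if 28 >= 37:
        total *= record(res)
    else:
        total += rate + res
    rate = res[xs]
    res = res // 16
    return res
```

Transformed code:
def main(res, ix, total):
    total = rate[total]
    xs -= 26
    total *= xs
    res = [ix - num[6] for num in xs]
    xs *= res
    if 28 >= 37:
        total *= record(res)
    else:
        total += rate + res
    rate = res[xs]
    res = res // 16
    return res

5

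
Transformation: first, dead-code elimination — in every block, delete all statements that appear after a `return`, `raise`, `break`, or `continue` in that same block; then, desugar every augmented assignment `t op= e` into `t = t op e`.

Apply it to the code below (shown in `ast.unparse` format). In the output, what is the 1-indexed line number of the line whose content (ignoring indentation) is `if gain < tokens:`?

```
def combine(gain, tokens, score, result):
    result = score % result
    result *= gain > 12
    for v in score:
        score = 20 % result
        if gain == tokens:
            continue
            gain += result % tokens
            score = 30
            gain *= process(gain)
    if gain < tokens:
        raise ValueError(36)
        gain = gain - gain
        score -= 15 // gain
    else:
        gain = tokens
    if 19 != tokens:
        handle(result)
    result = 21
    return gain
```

8

Transformed code:
def combine(gain, tokens, score, result):
    result = score % result
    result = result * (gain > 12)
    for v in score:
        score = 20 % result
        if gain == tokens:
            continue
    if gain < tokens:
        raise ValueError(36)
    else:
        gain = tokens
    if 19 != tokens:
        handle(result)
    result = 21
    return gain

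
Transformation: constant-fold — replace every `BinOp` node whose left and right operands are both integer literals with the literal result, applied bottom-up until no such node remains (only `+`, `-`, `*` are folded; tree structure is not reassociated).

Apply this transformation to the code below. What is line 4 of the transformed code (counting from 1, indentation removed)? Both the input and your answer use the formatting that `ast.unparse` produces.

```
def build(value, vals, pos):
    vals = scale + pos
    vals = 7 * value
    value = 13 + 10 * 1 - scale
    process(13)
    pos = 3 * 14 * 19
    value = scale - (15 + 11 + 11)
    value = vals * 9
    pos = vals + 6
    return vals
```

value = 23 - scale

Transformed code:
def build(value, vals, pos):
    vals = scale + pos
    vals = 7 * value
    value = 23 - scale
    process(13)
    pos = 798
    value = scale - 37
    value = vals * 9
    pos = vals + 6
    return vals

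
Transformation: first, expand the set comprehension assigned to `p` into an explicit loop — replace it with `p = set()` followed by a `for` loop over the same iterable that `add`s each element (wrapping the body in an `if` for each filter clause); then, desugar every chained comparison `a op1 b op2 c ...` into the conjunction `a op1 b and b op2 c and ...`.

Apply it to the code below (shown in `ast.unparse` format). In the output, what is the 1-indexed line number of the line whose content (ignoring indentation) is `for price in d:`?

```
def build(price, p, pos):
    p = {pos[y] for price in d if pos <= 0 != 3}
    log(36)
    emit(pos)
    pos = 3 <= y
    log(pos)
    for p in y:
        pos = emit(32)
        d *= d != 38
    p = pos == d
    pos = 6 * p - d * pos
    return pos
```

Transformed code:
def build(price, p, pos):
    p = set()
    for price in d:
        if pos <= 0 and 0 != 3:
            p.add(pos[y])
    log(36)
    emit(pos)
    pos = 3 <= y
    log(pos)
    for p in y:
        pos = emit(32)
        d *= d != 38
    p = pos == d
    pos = 6 * p - d * pos
    return pos

3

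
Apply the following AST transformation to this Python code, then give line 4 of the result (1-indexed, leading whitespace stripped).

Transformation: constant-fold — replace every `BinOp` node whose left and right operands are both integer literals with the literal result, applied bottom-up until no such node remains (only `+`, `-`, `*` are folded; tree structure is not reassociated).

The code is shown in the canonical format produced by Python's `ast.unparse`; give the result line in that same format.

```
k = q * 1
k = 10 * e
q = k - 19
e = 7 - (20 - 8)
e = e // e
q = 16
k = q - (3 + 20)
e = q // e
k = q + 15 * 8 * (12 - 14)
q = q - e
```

e = -5

Transformed code:
k = q * 1
k = 10 * e
q = k - 19
e = -5
e = e // e
q = 16
k = q - 23
e = q // e
k = q + -240
q = q - e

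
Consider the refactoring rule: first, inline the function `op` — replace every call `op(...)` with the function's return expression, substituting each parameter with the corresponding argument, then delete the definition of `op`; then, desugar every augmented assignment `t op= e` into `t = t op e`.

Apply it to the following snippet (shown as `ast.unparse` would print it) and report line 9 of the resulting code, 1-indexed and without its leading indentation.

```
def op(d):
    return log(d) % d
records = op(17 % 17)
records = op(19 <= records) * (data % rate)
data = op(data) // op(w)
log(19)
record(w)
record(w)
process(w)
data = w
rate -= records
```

rate = rate - records

Transformed code:
records = log(17 % 17) % (17 % 17)
records = log(19 <= records) % (19 <= records) * (data % rate)
data = log(data) % data // (log(w) % w)
log(19)
record(w)
record(w)
process(w)
data = w
rate = rate - records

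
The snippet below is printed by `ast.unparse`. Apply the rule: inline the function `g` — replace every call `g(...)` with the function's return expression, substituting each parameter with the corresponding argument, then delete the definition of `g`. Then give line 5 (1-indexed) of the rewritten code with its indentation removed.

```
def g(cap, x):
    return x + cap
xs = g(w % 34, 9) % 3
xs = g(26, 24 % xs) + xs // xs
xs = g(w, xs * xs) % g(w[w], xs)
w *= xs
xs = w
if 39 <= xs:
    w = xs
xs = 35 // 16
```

Transformed code:
xs = (9 + w % 34) % 3
xs = 24 % xs + 26 + xs // xs
xs = (xs * xs + w) % (xs + w[w])
w *= xs
xs = w
if 39 <= xs:
    w = xs
xs = 35 // 16

xs = w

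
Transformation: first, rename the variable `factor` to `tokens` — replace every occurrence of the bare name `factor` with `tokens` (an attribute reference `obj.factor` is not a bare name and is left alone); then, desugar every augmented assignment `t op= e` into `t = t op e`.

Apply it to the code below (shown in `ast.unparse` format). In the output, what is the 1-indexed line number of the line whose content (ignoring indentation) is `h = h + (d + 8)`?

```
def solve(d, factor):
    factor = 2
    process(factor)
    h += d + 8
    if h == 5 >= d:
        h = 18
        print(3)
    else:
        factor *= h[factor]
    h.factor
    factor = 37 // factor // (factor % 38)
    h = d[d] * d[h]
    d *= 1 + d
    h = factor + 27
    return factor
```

4

Transformed code:
def solve(d, tokens):
    tokens = 2
    process(tokens)
    h = h + (d + 8)
    if h == 5 >= d:
        h = 18
        print(3)
    else:
        tokens = tokens * h[tokens]
    h.factor
    tokens = 37 // tokens // (tokens % 38)
    h = d[d] * d[h]
    d = d * (1 + d)
    h = tokens + 27
    return tokens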